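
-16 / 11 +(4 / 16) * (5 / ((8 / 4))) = -73 / 88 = -0.83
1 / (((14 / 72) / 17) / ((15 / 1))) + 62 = 9614 / 7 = 1373.43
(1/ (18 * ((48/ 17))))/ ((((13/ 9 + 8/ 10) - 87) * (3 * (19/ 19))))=-85/ 1098432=-0.00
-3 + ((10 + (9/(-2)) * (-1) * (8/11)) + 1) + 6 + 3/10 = 1933/110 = 17.57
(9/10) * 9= 81/10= 8.10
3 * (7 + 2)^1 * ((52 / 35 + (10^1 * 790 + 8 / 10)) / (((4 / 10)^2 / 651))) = 868115475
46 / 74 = 23 / 37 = 0.62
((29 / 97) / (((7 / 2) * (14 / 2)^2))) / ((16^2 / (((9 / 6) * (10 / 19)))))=435 / 80915072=0.00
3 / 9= 1 / 3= 0.33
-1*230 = -230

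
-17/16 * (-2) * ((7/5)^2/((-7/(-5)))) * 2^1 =119/20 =5.95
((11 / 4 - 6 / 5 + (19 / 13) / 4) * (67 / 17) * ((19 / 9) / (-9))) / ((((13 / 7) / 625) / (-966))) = 14884711625 / 25857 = 575655.01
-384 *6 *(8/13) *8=-147456/13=-11342.77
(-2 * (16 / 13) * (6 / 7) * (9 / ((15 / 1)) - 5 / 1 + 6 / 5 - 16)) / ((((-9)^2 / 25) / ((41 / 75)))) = 83968 / 12285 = 6.84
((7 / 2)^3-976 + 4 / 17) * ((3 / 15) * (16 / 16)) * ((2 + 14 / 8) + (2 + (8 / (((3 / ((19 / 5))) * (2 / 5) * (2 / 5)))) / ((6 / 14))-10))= -72839199 / 2720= -26779.12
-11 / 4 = -2.75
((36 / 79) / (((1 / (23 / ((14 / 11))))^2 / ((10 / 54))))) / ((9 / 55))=17602475 / 104517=168.42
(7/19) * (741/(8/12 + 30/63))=1911/8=238.88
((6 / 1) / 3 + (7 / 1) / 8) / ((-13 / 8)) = -23 / 13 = -1.77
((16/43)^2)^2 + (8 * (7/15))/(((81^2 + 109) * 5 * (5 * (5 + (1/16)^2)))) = 15002356532224/782441754114375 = 0.02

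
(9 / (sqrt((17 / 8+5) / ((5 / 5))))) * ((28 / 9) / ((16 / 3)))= 7 * sqrt(114) / 38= 1.97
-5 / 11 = -0.45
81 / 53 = 1.53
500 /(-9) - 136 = -191.56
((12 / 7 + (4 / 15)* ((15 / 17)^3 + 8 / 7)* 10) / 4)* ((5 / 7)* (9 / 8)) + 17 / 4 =10736183 / 1925896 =5.57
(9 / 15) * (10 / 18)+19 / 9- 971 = -8717 / 9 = -968.56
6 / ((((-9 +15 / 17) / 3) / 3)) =-153 / 23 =-6.65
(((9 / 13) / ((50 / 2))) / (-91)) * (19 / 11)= -171 / 325325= -0.00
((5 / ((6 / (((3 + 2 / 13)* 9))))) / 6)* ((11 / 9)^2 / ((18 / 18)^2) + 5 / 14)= 430295 / 58968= 7.30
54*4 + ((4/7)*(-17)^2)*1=2668/7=381.14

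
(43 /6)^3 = 79507 /216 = 368.09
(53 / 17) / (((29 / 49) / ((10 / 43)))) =25970 / 21199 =1.23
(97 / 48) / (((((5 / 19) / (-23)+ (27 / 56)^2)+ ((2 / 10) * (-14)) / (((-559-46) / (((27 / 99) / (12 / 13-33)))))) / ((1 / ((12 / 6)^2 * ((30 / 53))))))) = 101832869315485 / 25212579431418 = 4.04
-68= -68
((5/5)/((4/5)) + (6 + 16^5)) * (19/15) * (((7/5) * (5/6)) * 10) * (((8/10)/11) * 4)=22539244/5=4507848.80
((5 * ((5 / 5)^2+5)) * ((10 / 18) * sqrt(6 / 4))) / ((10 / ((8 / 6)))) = 10 * sqrt(6) / 9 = 2.72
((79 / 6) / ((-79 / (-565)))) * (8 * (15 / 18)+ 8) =12430 / 9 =1381.11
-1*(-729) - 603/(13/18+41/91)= 412695/1921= 214.83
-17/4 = -4.25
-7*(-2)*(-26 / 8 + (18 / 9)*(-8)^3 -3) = -28847 / 2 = -14423.50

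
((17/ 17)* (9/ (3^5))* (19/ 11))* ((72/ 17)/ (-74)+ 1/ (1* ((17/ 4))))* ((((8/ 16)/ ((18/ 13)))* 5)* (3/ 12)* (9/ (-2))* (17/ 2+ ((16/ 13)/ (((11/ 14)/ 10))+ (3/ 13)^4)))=-10098190585/ 18058839084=-0.56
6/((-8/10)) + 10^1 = 5/2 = 2.50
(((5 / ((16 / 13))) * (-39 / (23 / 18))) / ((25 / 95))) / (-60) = 28899 / 3680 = 7.85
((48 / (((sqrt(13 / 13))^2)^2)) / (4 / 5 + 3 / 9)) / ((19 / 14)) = 10080 / 323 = 31.21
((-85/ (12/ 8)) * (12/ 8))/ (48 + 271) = -85/ 319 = -0.27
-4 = -4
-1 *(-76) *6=456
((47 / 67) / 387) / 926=47 / 24010254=0.00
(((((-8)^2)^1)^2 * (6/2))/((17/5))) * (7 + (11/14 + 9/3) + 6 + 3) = 8509440/119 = 71507.90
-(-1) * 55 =55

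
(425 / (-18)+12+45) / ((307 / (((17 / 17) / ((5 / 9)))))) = 601 / 3070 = 0.20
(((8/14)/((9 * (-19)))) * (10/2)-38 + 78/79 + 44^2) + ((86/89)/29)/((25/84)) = 11587589652112/6101677575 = 1899.08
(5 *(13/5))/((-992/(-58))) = 377/496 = 0.76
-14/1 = -14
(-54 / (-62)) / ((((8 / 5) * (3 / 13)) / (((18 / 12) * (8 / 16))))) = 1755 / 992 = 1.77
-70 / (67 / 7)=-490 / 67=-7.31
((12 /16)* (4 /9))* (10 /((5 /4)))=8 /3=2.67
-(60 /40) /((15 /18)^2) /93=-18 /775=-0.02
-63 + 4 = -59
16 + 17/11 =193/11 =17.55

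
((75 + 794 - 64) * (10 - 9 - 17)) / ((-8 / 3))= 4830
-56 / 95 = -0.59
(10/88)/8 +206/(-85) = -72087/29920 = -2.41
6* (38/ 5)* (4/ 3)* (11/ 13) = 3344/ 65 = 51.45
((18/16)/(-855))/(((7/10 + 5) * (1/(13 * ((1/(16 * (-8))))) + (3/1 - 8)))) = 13/836076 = 0.00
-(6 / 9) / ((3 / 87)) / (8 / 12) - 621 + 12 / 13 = -8438 / 13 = -649.08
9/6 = 1.50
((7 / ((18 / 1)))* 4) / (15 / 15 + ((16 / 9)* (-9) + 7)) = -7 / 36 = -0.19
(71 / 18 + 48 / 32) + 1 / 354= 5785 / 1062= 5.45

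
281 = 281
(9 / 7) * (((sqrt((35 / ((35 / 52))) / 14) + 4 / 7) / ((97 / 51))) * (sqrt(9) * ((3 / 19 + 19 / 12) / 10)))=182223 / 903070 + 182223 * sqrt(182) / 3612280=0.88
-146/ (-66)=73/ 33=2.21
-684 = -684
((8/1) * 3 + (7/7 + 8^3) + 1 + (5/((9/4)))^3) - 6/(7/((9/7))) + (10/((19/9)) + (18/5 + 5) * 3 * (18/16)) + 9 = 16034501099/27147960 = 590.63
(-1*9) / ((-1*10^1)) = 9 / 10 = 0.90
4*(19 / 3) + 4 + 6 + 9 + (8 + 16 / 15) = 267 / 5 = 53.40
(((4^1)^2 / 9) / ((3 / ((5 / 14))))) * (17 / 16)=85 / 378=0.22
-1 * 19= -19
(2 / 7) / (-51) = -2 / 357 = -0.01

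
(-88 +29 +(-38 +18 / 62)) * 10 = -29980 / 31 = -967.10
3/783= 1/261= 0.00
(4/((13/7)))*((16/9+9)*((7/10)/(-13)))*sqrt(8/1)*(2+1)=-19012*sqrt(2)/2535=-10.61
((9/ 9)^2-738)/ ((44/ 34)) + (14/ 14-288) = -1713/ 2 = -856.50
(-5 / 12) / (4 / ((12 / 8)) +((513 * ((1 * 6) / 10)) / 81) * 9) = -25 / 2212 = -0.01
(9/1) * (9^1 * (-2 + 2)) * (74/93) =0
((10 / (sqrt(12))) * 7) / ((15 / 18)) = 14 * sqrt(3) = 24.25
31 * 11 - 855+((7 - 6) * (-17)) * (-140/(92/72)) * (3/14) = -2642/23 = -114.87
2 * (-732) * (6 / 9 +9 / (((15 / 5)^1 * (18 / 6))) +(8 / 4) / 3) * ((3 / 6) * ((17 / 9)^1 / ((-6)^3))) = 7259 / 486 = 14.94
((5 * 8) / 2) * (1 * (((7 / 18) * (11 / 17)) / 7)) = 110 / 153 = 0.72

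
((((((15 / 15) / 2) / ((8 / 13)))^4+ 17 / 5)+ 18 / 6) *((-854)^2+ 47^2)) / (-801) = -6242.90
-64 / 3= -21.33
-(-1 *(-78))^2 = -6084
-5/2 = -2.50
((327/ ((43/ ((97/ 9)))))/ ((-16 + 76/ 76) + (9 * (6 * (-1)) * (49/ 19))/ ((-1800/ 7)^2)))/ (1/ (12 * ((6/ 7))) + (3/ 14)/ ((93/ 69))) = -62773169760000/ 2943819181729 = -21.32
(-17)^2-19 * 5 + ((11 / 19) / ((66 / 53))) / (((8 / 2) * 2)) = 194.06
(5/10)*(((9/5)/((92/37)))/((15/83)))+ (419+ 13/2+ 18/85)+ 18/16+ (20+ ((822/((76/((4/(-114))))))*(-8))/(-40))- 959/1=-510.24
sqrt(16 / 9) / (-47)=-4 / 141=-0.03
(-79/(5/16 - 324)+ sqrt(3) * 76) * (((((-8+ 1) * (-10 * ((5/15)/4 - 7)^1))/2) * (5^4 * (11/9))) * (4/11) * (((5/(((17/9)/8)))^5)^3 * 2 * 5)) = -11298310184246183045627904000000000000000000000 * sqrt(3)/2862423051509815793 - 187908737801147044337811456000000000000000000000/14824488983769335991947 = -6849277604496772401741742000.00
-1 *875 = -875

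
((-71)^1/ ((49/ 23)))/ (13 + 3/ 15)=-8165/ 3234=-2.52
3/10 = 0.30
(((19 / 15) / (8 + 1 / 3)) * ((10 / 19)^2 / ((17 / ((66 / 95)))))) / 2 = 132 / 153425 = 0.00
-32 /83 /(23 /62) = -1984 /1909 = -1.04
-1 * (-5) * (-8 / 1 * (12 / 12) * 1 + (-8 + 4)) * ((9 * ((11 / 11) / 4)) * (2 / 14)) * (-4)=540 / 7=77.14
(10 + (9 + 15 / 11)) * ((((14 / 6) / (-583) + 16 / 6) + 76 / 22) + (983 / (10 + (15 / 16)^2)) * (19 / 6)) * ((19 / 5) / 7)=3230.71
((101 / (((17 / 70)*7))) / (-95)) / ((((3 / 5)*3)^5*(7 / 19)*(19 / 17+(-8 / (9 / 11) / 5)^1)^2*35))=-53656250 / 14677080201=-0.00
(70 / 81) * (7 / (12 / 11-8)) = -2695 / 3078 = -0.88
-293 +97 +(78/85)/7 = -116542/595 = -195.87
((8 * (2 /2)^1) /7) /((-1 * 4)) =-2 /7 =-0.29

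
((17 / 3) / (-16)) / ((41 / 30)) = -85 / 328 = -0.26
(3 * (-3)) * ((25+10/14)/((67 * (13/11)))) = -17820/6097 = -2.92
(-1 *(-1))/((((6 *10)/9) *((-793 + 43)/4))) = -1/1250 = -0.00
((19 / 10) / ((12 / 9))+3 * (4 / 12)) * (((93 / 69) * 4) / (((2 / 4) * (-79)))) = -3007 / 9085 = -0.33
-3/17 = -0.18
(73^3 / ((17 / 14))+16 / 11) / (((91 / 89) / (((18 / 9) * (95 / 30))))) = 33768644330 / 17017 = 1984406.44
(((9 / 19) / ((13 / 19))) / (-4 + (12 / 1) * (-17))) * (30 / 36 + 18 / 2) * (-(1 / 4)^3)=177 / 346112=0.00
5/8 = 0.62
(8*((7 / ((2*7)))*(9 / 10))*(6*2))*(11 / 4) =594 / 5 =118.80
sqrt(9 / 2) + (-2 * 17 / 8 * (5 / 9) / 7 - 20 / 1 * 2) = -10165 / 252 + 3 * sqrt(2) / 2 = -38.22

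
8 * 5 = 40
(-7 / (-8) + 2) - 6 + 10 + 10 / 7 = 465 / 56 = 8.30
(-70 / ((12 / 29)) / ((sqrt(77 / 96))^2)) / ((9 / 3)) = -70.30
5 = 5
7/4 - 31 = -117/4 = -29.25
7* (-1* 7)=-49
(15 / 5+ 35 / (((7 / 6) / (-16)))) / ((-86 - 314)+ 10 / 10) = 159 / 133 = 1.20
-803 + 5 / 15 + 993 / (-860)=-2073859 / 2580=-803.82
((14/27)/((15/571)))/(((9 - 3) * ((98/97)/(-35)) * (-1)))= 55387/486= 113.97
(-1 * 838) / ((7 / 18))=-15084 / 7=-2154.86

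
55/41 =1.34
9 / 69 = 3 / 23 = 0.13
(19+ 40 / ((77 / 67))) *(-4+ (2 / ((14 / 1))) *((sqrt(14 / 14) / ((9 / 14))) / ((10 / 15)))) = -1381 / 7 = -197.29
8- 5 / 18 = 139 / 18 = 7.72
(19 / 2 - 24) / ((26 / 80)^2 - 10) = 23200 / 15831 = 1.47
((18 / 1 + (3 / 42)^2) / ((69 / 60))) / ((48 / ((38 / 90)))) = 67051 / 486864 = 0.14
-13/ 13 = -1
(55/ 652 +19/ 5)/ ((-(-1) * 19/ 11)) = 139293/ 61940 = 2.25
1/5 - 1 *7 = -34/5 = -6.80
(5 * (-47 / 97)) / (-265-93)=0.01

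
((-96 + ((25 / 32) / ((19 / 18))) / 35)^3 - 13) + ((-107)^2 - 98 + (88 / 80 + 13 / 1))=-42053224134096439 / 48182005760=-872799.37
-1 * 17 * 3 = -51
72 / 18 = 4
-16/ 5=-3.20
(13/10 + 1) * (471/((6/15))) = 10833/4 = 2708.25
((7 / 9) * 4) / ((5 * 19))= 28 / 855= 0.03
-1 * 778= -778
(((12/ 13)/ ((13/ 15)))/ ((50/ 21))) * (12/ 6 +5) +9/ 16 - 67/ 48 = 11651/ 5070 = 2.30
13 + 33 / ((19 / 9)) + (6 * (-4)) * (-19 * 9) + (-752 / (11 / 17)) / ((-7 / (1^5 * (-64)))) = -9499304 / 1463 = -6493.03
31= 31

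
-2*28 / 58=-28 / 29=-0.97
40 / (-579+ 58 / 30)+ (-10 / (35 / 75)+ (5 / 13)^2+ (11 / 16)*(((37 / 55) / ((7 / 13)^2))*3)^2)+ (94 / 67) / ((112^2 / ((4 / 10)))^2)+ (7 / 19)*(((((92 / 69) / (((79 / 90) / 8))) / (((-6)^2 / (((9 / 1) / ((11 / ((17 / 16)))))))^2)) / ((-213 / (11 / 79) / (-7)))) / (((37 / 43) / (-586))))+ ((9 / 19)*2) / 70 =123500809541413386669259857 / 10321466949867326936883200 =11.97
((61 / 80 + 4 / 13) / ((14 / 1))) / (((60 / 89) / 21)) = 99057 / 41600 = 2.38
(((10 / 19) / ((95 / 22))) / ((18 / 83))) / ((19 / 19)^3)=1826 / 3249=0.56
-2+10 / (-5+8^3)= -1004 / 507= -1.98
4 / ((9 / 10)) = 40 / 9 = 4.44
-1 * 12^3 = -1728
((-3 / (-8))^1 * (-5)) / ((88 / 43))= -645 / 704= -0.92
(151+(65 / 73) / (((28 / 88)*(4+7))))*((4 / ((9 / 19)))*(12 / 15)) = 23496464 / 22995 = 1021.81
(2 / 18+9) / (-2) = -41 / 9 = -4.56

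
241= 241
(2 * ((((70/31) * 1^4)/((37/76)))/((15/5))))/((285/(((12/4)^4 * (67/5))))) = 67536/5735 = 11.78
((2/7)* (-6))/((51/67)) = -2.25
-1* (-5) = 5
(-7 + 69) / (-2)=-31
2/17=0.12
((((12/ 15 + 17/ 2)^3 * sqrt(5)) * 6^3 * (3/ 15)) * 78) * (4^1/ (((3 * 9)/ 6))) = 1505756304 * sqrt(5)/ 625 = 5387157.53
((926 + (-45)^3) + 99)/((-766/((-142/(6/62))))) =-198310100/1149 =-172593.65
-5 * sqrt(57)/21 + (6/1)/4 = 3/2-5 * sqrt(57)/21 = -0.30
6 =6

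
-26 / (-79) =26 / 79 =0.33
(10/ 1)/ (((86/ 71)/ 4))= 1420/ 43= 33.02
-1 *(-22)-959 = -937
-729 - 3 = -732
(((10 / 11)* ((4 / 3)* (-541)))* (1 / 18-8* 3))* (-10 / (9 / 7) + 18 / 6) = -200527060 / 2673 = -75019.48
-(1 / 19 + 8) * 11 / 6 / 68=-0.22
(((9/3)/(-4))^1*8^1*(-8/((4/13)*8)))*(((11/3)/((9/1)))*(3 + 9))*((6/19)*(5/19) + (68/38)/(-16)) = -11869/4332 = -2.74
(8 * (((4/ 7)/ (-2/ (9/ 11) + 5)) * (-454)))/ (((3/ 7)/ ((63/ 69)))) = -915264/ 529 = -1730.18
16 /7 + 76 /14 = 54 /7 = 7.71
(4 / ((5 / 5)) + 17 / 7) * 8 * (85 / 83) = 30600 / 581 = 52.67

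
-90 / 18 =-5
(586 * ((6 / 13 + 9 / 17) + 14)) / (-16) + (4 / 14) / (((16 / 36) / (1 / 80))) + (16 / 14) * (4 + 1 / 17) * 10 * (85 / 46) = -114681271 / 247520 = -463.32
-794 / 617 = -1.29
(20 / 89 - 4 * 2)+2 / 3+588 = 155098 / 267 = 580.89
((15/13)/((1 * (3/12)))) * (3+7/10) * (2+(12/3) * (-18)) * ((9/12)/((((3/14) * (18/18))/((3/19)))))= -163170/247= -660.61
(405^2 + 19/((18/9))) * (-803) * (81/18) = -2370954663/4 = -592738665.75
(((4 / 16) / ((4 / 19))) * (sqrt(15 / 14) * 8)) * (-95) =-1805 * sqrt(210) / 28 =-934.18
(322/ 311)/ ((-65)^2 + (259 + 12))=161/ 699128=0.00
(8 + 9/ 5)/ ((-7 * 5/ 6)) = -42/ 25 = -1.68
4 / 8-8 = -15 / 2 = -7.50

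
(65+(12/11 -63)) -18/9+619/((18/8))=27344/99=276.20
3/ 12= 1/ 4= 0.25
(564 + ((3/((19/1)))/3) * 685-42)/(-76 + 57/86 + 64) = -911858/18525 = -49.22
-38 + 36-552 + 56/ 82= -22686/ 41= -553.32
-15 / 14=-1.07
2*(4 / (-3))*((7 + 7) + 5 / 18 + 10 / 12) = -1088 / 27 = -40.30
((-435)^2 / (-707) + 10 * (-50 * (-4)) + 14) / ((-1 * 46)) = -1234673 / 32522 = -37.96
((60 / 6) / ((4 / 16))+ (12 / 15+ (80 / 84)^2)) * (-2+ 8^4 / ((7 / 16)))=6025665208 / 15435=390389.71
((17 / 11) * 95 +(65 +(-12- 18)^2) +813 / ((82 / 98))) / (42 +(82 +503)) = 939637 / 282777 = 3.32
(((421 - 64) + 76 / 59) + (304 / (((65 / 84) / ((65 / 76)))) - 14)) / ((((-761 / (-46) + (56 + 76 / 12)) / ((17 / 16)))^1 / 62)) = 1459501731 / 2568860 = 568.15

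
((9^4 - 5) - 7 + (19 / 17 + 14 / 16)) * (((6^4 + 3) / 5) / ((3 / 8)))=77154971 / 17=4538527.71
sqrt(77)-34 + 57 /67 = -2221 /67 + sqrt(77) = -24.37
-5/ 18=-0.28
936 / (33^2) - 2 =-138 / 121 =-1.14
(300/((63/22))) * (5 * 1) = 523.81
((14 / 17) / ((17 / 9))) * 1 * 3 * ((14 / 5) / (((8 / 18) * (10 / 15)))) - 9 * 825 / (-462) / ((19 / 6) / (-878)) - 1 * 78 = -1737988467 / 384370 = -4521.65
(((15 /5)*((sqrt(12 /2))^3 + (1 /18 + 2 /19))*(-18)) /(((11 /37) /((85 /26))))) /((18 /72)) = -2037960*sqrt(6) /143 - 94350 /247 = -35290.81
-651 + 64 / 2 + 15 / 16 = -9889 / 16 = -618.06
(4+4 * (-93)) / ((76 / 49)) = -4508 / 19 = -237.26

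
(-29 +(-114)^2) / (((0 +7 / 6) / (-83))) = -6457566 / 7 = -922509.43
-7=-7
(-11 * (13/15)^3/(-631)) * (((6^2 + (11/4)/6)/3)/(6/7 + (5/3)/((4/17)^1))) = 1184183/68182074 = 0.02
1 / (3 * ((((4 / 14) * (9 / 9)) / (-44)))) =-154 / 3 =-51.33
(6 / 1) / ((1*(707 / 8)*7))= 48 / 4949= 0.01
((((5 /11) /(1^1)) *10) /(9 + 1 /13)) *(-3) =-975 /649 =-1.50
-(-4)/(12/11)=11/3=3.67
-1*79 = -79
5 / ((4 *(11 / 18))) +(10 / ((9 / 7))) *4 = 6565 / 198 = 33.16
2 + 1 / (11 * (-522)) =11483 / 5742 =2.00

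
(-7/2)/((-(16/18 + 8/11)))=693/320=2.17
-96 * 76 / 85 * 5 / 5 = -7296 / 85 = -85.84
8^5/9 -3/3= 32759/9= 3639.89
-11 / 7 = -1.57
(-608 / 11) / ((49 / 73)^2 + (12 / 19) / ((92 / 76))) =-74520736 / 1310881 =-56.85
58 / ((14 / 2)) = 8.29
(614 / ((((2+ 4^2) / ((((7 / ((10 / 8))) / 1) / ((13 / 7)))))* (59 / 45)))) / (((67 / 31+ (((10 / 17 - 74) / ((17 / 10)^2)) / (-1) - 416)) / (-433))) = 87.45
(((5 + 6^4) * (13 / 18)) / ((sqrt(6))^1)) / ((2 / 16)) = 33826 * sqrt(6) / 27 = 3068.76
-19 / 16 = -1.19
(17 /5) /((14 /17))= 289 /70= 4.13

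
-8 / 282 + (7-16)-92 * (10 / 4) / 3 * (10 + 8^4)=-14795711 / 47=-314802.36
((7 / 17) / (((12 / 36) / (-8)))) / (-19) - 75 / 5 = -4677 / 323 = -14.48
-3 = -3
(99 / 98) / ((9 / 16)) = 88 / 49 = 1.80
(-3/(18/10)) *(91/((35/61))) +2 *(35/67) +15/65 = -263.06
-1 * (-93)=93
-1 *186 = -186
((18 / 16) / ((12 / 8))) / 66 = 1 / 88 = 0.01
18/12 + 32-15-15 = 7/2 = 3.50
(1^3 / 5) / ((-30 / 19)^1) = -19 / 150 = -0.13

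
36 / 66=6 / 11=0.55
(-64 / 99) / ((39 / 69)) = -1472 / 1287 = -1.14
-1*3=-3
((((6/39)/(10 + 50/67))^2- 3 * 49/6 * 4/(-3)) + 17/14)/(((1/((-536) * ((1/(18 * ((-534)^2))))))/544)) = -5916593159597/3074006631150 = -1.92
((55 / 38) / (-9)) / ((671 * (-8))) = 5 / 166896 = 0.00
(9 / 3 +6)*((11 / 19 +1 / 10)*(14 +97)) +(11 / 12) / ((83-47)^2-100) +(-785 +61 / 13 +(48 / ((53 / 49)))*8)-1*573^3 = -13594873864911487 / 72262320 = -188132264.02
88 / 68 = 22 / 17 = 1.29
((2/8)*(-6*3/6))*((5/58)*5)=-75/232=-0.32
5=5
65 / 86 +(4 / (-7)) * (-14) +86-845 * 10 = -718551 / 86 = -8355.24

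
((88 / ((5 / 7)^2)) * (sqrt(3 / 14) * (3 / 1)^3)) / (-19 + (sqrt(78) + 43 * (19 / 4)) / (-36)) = -607818816 * sqrt(42) / 45080575 + 4105728 * sqrt(91) / 45080575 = -86.51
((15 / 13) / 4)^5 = 759375 / 380204032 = 0.00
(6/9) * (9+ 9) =12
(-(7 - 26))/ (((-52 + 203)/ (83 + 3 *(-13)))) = 836/ 151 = 5.54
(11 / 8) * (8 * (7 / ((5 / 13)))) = 1001 / 5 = 200.20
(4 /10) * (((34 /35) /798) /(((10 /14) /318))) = 3604 /16625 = 0.22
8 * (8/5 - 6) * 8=-1408/5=-281.60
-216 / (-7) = 216 / 7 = 30.86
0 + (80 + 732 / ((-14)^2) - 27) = 2780 / 49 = 56.73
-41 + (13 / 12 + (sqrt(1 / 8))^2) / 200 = -196771 / 4800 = -40.99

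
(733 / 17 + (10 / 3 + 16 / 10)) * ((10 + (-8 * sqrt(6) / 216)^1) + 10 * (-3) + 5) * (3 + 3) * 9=-661662 / 17- 24506 * sqrt(6) / 255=-39156.69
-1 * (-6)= 6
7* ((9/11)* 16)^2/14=10368/121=85.69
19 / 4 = 4.75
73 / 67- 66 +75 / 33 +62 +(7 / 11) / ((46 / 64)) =4198 / 16951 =0.25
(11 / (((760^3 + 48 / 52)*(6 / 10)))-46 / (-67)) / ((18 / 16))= 1575045987122 / 2580849653427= 0.61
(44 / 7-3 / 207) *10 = 30290 / 483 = 62.71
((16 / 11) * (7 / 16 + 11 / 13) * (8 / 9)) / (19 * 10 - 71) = 712 / 51051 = 0.01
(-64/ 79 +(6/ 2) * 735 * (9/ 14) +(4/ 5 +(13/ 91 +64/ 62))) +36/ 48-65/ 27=13117550921/ 9257220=1417.01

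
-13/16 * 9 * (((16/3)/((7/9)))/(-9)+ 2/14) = 507/112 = 4.53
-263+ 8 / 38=-4993 / 19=-262.79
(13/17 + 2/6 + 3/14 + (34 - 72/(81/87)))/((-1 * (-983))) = -10001/233954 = -0.04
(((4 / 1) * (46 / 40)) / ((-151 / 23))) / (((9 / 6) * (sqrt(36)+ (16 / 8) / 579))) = -102097 / 1312190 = -0.08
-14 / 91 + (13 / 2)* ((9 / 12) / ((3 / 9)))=1505 / 104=14.47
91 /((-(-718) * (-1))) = -0.13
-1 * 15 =-15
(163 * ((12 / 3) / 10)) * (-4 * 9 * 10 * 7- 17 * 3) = -838146 / 5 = -167629.20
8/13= 0.62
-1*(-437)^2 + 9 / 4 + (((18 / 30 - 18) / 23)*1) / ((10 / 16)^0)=-87845053 / 460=-190967.51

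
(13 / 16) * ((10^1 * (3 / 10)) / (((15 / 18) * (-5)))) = -117 / 200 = -0.58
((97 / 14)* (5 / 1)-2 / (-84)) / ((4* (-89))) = -26 / 267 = -0.10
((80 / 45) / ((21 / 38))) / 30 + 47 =133549 / 2835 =47.11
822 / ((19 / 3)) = 2466 / 19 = 129.79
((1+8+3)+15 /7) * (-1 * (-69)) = 6831 /7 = 975.86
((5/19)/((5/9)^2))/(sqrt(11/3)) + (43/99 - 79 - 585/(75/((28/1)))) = -146998/495 + 81*sqrt(33)/1045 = -296.52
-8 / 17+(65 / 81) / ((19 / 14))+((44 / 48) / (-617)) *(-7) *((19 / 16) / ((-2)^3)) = 984866009 / 8264996352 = 0.12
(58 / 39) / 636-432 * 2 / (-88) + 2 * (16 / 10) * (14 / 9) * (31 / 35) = 48530111 / 3410550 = 14.23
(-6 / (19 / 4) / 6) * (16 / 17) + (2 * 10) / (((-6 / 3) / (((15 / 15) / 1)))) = -3294 / 323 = -10.20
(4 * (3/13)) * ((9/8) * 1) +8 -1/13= 233/26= 8.96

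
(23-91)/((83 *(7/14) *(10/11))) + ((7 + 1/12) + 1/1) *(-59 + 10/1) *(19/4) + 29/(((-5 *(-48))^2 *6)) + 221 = -47679821753/28684800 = -1662.20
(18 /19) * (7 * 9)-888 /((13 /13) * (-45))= 22634 /285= 79.42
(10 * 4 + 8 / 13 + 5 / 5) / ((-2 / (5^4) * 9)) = -338125 / 234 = -1444.98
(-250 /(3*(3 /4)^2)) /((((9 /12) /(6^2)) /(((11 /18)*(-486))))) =2112000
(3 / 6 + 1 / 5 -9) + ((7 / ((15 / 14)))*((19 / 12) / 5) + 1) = -1177 / 225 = -5.23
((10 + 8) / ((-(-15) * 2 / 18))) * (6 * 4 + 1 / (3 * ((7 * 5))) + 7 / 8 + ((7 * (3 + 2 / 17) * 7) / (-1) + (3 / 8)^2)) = -131336703 / 95200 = -1379.59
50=50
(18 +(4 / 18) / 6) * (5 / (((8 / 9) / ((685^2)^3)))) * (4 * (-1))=-41926744714148216145.83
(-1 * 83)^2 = 6889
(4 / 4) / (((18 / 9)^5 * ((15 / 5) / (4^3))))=2 / 3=0.67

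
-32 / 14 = -16 / 7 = -2.29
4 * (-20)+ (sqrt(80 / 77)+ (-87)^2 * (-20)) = -151460+ 4 * sqrt(385) / 77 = -151458.98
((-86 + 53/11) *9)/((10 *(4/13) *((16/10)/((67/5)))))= -7000227/3520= -1988.70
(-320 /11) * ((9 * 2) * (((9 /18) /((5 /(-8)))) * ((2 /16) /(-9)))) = -5.82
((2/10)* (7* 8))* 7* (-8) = -3136/5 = -627.20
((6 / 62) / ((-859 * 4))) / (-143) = 3 / 15231788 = 0.00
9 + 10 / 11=9.91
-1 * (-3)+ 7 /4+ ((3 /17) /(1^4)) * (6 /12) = 329 /68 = 4.84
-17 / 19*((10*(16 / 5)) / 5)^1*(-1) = 5.73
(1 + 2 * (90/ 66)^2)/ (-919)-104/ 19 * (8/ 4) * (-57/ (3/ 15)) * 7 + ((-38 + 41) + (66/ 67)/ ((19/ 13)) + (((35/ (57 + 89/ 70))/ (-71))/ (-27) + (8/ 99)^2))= 72535745442156830242/ 3320674890797583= 21843.68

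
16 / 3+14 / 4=53 / 6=8.83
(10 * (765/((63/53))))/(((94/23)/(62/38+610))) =6020549575/6251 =963133.83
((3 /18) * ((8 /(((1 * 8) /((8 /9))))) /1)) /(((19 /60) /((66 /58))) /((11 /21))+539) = 9680 /35252973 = 0.00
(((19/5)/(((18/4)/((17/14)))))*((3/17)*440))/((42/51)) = 14212/147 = 96.68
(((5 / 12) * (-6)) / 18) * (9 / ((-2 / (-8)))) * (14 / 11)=-70 / 11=-6.36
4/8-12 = -11.50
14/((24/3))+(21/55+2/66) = 1427/660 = 2.16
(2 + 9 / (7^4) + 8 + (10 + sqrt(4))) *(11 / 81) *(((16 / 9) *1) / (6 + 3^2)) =9298256 / 26254935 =0.35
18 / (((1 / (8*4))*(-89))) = -576 / 89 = -6.47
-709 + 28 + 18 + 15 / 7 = -4626 / 7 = -660.86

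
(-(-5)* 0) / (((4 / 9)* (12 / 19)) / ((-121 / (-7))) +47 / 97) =0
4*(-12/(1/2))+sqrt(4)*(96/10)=-384/5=-76.80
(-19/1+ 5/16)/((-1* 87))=299/1392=0.21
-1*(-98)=98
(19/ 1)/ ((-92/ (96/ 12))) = -38/ 23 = -1.65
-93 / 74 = -1.26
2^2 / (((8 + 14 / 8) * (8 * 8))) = 1 / 156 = 0.01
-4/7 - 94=-662/7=-94.57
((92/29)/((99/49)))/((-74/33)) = -2254/3219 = -0.70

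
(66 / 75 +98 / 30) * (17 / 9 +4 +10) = 44473 / 675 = 65.89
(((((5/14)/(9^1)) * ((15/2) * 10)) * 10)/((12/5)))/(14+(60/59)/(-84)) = 184375/207972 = 0.89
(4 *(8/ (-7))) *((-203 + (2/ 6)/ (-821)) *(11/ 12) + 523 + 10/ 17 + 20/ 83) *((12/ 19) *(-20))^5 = 9969328826508902400000/ 20078728884683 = 496511949.72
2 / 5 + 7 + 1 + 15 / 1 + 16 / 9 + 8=1493 / 45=33.18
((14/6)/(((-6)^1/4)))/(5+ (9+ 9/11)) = -154/1467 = -0.10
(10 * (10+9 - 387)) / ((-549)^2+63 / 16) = -2560 / 209673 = -0.01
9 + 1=10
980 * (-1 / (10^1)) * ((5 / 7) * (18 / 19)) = -1260 / 19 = -66.32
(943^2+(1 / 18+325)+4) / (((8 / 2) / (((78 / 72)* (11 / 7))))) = 2289773915 / 6048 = 378600.18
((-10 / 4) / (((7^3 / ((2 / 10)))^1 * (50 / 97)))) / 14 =-0.00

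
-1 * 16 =-16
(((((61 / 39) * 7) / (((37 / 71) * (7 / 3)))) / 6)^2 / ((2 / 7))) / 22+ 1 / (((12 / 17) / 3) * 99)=16337275 / 40719536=0.40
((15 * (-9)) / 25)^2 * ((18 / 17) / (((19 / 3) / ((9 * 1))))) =43.88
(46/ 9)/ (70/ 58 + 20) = 1334/ 5535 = 0.24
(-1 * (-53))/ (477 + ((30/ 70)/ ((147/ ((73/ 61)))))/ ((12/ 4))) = 3326757/ 29940886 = 0.11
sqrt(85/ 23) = sqrt(1955)/ 23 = 1.92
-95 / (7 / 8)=-760 / 7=-108.57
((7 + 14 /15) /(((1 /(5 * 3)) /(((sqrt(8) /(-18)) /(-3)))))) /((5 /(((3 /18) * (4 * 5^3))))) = 5950 * sqrt(2) /81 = 103.88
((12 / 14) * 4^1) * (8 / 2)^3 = 219.43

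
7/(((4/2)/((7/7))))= 3.50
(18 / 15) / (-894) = -1 / 745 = -0.00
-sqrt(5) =-2.24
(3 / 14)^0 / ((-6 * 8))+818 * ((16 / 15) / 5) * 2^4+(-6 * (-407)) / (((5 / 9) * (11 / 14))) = 8386.49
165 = 165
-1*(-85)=85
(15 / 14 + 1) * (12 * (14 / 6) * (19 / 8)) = 551 / 4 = 137.75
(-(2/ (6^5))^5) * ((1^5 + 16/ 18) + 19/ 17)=-115/ 33983078660775346176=-0.00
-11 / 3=-3.67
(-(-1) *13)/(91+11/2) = 0.13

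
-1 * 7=-7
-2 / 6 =-1 / 3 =-0.33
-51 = -51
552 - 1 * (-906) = 1458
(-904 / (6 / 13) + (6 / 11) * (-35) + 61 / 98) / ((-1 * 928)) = 6394055 / 3001152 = 2.13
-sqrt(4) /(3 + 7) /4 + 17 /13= 1.26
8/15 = 0.53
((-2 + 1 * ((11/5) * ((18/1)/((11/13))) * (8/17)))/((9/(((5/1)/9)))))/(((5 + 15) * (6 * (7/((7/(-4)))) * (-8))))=851/2643840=0.00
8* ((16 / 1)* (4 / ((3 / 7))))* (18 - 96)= -93184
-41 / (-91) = 41 / 91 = 0.45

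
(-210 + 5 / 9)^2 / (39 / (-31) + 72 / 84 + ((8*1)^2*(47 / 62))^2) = 4780508915 / 256468923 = 18.64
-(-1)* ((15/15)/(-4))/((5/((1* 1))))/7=-1/140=-0.01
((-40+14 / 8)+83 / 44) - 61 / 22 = -861 / 22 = -39.14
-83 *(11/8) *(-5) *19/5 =17347/8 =2168.38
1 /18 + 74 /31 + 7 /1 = 5269 /558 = 9.44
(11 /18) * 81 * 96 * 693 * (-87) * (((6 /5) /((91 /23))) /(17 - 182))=171157536 /325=526638.57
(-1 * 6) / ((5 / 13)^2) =-1014 / 25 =-40.56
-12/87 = -4/29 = -0.14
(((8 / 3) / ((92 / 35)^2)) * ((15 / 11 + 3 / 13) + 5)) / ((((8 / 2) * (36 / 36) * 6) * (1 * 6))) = 50225 / 2841696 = 0.02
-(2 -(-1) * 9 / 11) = -31 / 11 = -2.82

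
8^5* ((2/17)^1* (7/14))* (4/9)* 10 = 1310720/153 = 8566.80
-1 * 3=-3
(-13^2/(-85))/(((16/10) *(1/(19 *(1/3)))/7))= 22477/408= 55.09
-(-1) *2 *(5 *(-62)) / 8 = -155 / 2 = -77.50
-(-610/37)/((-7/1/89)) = -54290/259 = -209.61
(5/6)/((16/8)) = 5/12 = 0.42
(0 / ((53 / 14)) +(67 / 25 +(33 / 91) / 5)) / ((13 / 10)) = 12524 / 5915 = 2.12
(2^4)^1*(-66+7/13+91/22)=-981.20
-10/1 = -10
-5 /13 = -0.38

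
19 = 19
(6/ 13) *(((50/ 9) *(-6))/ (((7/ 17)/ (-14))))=6800/ 13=523.08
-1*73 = -73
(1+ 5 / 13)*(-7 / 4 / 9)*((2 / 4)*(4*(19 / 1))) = -133 / 13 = -10.23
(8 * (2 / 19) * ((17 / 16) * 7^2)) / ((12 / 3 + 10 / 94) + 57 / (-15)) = 195755 / 1368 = 143.10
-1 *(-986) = 986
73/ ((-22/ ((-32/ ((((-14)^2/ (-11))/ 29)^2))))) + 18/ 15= 3391021/ 12005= 282.47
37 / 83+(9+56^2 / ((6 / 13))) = 6804.11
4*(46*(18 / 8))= 414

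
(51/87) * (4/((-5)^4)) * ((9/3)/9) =68/54375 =0.00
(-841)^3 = -594823321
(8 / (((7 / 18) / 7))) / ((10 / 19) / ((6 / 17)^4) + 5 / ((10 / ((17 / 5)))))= 8864640 / 2192677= 4.04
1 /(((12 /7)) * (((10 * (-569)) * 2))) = -7 /136560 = -0.00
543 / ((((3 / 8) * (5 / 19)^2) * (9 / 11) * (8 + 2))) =2875004 / 1125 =2555.56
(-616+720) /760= 13 /95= 0.14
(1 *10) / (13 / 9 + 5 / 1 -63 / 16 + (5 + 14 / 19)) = 5472 / 4511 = 1.21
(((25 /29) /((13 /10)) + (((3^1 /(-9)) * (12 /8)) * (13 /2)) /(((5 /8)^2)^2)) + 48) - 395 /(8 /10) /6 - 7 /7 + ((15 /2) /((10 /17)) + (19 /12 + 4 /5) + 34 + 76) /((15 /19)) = 102.57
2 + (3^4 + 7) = 90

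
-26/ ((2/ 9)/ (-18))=2106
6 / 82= 3 / 41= 0.07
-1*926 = -926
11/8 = 1.38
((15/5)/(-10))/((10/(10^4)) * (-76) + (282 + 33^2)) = -75/342731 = -0.00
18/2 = 9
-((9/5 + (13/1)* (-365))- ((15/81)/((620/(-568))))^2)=16614795224/3502845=4743.23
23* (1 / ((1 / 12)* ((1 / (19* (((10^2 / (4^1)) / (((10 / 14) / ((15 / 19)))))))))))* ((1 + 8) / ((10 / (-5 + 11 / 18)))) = -572355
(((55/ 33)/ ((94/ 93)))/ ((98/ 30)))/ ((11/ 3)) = 6975/ 50666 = 0.14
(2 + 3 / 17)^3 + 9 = 94870 / 4913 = 19.31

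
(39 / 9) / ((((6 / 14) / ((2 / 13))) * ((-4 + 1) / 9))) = -14 / 3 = -4.67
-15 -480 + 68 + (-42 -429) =-898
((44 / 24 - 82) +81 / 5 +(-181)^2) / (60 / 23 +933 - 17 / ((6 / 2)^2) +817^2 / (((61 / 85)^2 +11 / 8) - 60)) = -227330276446263 / 73370583364400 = -3.10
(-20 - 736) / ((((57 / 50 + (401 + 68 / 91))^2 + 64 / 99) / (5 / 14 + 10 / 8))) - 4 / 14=-682791521039762 / 2328760418432917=-0.29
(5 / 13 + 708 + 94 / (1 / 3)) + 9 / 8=103117 / 104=991.51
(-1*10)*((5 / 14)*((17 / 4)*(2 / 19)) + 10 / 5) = -5745 / 266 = -21.60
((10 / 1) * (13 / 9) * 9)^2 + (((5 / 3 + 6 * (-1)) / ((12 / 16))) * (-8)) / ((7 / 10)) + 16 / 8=1068986 / 63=16968.03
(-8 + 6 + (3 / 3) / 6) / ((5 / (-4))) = 1.47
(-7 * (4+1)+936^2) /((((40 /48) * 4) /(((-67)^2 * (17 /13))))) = 200564529279 /130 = 1542804071.38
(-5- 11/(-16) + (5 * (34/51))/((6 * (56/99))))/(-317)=373/35504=0.01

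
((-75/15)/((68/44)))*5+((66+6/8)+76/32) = 7201/136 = 52.95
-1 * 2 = -2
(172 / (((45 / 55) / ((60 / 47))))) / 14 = 18920 / 987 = 19.17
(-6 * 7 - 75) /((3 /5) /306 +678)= -59670 /345781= -0.17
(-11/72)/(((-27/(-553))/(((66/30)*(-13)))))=869869/9720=89.49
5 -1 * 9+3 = -1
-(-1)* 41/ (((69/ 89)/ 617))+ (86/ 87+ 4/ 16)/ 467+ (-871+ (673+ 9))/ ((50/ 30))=202567940263/ 6229780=32516.07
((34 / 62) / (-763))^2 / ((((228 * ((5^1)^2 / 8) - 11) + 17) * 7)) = 578 / 5627652490131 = 0.00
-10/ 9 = -1.11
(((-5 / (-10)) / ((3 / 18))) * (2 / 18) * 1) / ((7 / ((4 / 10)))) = 2 / 105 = 0.02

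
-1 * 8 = -8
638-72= 566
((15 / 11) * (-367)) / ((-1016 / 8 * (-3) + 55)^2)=-5505 / 2091056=-0.00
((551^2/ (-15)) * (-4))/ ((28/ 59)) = 17912459/ 105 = 170594.85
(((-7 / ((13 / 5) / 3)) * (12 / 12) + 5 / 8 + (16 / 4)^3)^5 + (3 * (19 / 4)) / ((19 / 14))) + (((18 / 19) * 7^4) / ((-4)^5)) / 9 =133662477173535947355 / 231164051456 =578214806.03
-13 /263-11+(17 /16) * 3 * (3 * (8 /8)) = -6257 /4208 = -1.49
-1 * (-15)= 15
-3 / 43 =-0.07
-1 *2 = -2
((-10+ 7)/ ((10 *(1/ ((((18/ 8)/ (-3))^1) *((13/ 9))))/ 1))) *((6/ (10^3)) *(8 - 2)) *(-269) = -31473/ 10000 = -3.15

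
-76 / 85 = -0.89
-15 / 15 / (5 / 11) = -11 / 5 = -2.20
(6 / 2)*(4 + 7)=33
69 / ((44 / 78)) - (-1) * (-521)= -8771 / 22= -398.68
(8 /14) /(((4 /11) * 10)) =11 /70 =0.16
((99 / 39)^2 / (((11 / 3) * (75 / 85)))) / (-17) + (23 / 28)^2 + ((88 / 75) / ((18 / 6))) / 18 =155432369 / 268304400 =0.58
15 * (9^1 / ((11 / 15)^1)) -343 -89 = -2727 / 11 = -247.91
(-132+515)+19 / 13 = 4998 / 13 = 384.46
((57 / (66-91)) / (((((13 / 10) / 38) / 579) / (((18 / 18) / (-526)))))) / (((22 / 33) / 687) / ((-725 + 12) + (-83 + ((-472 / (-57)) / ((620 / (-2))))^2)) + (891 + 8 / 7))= 62454872893756282884 / 759508817308535560825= 0.08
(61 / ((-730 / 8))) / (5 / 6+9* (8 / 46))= -33672 / 120815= -0.28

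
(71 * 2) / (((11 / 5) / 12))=774.55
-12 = -12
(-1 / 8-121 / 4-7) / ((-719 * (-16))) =-299 / 92032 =-0.00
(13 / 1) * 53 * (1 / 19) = 689 / 19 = 36.26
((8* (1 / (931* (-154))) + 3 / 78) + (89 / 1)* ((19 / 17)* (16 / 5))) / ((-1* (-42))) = 50434734827 / 6653987340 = 7.58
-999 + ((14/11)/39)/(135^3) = -1054445374111/1055500875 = -999.00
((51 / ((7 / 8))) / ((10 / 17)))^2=12027024 / 1225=9817.98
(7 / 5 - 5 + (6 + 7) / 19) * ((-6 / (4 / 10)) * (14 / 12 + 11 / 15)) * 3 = 2493 / 10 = 249.30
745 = 745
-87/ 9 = -29/ 3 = -9.67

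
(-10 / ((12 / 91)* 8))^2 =207025 / 2304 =89.85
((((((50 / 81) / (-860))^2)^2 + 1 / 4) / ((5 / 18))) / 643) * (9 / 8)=588672691206709 / 373843496736308160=0.00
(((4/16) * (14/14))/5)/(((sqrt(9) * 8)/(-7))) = -7/480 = -0.01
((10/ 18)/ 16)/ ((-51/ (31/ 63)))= -155/ 462672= -0.00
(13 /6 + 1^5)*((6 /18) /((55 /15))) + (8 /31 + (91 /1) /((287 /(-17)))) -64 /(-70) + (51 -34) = 38373607 /2936010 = 13.07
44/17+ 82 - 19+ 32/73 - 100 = -42161/1241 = -33.97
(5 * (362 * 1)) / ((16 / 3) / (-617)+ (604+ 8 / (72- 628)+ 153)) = 465693090 / 194761847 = 2.39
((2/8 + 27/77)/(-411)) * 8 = -370/31647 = -0.01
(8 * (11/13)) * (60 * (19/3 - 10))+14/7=-19334/13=-1487.23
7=7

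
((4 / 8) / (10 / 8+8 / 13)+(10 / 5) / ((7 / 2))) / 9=190 / 2037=0.09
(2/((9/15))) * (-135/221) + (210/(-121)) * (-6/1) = 224010/26741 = 8.38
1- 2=-1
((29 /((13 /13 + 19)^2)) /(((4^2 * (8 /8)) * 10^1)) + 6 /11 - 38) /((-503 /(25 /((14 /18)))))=237309129 /99151360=2.39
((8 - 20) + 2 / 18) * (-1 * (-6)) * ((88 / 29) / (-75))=18832 / 6525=2.89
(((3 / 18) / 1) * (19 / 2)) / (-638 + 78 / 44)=-209 / 83982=-0.00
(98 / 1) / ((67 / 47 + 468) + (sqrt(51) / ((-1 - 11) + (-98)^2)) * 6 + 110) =412173179611424 / 2436976161461299 - 444963288 * sqrt(51) / 2436976161461299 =0.17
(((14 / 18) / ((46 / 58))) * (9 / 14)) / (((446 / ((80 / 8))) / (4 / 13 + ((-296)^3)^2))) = 633915871194644770 / 66677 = 9507264441931.17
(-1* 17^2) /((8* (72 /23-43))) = 6647 /7336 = 0.91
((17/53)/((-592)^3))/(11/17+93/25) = -7225/20408870109184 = -0.00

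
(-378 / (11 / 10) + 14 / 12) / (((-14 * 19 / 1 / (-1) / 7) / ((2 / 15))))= -22603 / 18810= -1.20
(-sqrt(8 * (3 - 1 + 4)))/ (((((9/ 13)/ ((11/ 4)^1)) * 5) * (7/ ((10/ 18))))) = -143 * sqrt(3)/ 567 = -0.44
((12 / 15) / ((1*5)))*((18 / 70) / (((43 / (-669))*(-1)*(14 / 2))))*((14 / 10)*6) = 144504 / 188125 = 0.77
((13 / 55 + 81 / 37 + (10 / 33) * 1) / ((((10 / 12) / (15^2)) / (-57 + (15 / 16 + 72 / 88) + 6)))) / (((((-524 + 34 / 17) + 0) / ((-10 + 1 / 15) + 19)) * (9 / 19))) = 863575707 / 649165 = 1330.29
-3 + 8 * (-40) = -323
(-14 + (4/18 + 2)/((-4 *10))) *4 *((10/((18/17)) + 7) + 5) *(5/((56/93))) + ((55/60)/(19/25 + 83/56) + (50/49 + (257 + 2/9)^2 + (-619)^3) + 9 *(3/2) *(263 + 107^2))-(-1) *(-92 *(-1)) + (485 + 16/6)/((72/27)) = -23617902520814317/99669528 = -236962118.66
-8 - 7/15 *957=-454.60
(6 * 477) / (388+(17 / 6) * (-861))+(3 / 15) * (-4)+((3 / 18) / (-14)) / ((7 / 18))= -4474681 / 2010470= -2.23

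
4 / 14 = 2 / 7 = 0.29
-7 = -7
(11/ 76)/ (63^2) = 11/ 301644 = 0.00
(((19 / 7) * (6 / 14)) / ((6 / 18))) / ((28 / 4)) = 0.50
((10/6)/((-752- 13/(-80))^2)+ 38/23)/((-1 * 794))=-206207079713/99098604455337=-0.00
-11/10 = -1.10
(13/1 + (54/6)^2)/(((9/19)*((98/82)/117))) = 951938/49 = 19427.31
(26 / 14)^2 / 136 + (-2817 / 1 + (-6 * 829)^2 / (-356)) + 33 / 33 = -42888109511 / 593096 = -72312.26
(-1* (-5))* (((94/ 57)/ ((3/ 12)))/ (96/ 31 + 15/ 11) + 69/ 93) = 29843635/ 2687607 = 11.10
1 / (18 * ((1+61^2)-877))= 1 / 51210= 0.00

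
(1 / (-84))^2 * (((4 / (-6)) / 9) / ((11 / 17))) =-17 / 1047816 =-0.00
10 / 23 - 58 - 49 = -2451 / 23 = -106.57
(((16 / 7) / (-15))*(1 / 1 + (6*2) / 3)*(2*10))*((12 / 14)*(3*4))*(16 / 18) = -20480 / 147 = -139.32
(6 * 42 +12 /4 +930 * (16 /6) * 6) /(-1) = -15135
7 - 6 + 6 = 7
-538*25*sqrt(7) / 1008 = -6725*sqrt(7) / 504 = -35.30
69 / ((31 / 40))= 89.03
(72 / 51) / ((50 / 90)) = 216 / 85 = 2.54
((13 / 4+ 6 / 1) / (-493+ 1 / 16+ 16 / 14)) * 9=-9324 / 55081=-0.17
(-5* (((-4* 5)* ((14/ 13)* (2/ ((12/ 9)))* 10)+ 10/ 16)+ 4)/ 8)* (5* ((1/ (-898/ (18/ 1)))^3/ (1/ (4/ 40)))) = -120718755/ 150623364736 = -0.00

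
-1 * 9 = -9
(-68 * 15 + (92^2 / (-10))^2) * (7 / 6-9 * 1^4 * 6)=-2834665354 / 75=-37795538.05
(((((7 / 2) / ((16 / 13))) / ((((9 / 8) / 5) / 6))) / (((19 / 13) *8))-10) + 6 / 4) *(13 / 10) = -23881 / 9120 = -2.62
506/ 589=0.86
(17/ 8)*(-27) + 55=-19/ 8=-2.38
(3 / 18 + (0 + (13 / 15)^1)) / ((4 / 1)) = 31 / 120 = 0.26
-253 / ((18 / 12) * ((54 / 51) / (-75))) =11947.22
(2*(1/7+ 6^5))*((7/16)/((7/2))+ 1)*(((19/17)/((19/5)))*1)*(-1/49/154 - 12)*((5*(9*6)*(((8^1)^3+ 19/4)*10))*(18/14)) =-110775212690.48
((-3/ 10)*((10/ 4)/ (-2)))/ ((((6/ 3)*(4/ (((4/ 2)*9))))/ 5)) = 135/ 32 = 4.22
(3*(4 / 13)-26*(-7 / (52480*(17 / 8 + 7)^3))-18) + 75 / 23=-329440882699 / 23844797015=-13.82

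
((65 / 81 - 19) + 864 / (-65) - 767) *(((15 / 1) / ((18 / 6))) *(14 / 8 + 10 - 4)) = -130325519 / 4212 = -30941.48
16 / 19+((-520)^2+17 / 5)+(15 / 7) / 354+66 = 270470.25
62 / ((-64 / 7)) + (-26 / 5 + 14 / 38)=-35303 / 3040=-11.61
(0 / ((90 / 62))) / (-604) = 0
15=15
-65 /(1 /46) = -2990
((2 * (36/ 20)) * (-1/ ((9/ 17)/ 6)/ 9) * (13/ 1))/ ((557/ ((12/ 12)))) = -884/ 8355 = -0.11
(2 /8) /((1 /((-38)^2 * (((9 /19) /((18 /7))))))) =66.50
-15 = -15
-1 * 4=-4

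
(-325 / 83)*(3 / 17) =-975 / 1411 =-0.69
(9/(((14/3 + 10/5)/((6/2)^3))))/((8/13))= 9477/160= 59.23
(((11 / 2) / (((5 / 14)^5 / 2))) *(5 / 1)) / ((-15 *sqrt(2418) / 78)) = -5916064 *sqrt(2418) / 290625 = -1000.99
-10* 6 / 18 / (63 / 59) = -590 / 189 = -3.12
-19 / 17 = -1.12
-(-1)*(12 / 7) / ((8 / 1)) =3 / 14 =0.21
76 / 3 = 25.33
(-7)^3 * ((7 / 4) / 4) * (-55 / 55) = 150.06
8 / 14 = 4 / 7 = 0.57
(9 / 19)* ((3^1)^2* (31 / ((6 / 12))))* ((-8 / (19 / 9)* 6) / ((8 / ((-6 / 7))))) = 1627128 / 2527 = 643.90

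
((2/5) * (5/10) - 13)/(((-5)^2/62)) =-3968/125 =-31.74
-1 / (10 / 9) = -9 / 10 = -0.90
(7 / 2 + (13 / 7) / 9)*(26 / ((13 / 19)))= 8873 / 63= 140.84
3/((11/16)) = 48/11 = 4.36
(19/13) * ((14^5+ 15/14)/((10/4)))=143061469/455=314420.81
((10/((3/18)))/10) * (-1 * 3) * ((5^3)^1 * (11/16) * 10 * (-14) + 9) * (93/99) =4472277/22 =203285.32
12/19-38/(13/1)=-566/247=-2.29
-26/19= -1.37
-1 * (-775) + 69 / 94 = 72919 / 94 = 775.73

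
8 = 8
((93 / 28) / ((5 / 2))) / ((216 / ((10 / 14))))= 31 / 7056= 0.00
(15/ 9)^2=25/ 9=2.78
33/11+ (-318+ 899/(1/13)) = 11372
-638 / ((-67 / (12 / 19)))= 7656 / 1273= 6.01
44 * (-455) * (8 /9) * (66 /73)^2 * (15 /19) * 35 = -40696656000 /101251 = -401938.31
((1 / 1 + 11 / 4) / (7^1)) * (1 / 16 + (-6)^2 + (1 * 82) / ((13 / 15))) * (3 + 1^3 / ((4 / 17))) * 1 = 1689105 / 3328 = 507.54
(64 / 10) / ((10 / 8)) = 128 / 25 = 5.12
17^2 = 289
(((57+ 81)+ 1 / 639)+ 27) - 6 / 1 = 101602 / 639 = 159.00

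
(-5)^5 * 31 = -96875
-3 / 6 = -1 / 2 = -0.50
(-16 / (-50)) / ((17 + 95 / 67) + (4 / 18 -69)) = -4824 / 759175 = -0.01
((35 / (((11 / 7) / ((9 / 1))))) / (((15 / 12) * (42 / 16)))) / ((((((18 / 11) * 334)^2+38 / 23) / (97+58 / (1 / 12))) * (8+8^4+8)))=4213209 / 106824608435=0.00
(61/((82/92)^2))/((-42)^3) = -32269/31135482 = -0.00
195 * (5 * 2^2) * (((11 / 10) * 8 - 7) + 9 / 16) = 36855 / 4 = 9213.75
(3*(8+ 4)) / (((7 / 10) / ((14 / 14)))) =360 / 7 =51.43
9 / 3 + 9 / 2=15 / 2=7.50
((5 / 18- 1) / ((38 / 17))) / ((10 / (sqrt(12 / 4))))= -221*sqrt(3) / 6840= -0.06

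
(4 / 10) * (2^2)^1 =8 / 5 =1.60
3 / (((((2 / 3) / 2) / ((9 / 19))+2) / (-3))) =-243 / 73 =-3.33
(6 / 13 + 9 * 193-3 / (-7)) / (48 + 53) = 158148 / 9191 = 17.21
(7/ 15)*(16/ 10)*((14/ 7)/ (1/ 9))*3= 1008/ 25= 40.32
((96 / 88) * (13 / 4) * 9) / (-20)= -351 / 220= -1.60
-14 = -14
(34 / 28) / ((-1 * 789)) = -17 / 11046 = -0.00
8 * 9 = 72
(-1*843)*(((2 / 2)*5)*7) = -29505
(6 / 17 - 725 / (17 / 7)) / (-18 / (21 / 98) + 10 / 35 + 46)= 35483 / 4488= 7.91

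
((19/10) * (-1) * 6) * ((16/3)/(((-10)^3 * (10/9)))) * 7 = 1197/3125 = 0.38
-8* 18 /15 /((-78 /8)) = 64 /65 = 0.98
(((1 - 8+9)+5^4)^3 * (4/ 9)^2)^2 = 21336229885501696/ 9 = 2370692209500188.44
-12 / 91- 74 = -6746 / 91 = -74.13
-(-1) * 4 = 4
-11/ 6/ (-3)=0.61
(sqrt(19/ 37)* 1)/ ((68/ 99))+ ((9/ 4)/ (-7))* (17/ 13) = -153/ 364+ 99* sqrt(703)/ 2516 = 0.62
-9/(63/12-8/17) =-612/325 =-1.88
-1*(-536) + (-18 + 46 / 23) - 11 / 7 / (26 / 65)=516.07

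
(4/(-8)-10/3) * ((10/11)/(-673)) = 115/22209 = 0.01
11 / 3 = 3.67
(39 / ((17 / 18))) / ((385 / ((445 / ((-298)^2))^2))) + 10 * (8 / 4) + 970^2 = 4856544887061071595 / 5161485447272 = 940920.00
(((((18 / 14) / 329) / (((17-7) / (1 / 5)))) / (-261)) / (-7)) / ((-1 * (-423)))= 1 / 9887815350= 0.00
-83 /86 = -0.97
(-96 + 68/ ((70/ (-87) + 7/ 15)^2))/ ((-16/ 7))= -299801/ 1372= -218.51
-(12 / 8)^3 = -27 / 8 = -3.38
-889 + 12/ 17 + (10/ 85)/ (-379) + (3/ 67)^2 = -25691750422/ 28922627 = -888.29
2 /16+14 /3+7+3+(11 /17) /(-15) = 10029 /680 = 14.75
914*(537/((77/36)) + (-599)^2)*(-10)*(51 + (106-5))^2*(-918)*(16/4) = 21437996617123706880/77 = 278415540482126063.38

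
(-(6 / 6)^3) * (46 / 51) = -46 / 51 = -0.90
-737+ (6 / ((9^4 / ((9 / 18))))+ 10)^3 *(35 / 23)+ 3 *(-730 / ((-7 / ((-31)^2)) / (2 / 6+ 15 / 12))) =1606051858714424563 / 3368233731366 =476823.16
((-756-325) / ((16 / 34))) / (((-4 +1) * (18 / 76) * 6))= 349163 / 648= 538.83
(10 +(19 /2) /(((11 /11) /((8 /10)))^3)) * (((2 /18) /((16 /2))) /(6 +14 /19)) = 17651 /576000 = 0.03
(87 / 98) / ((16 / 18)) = 783 / 784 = 1.00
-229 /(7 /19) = -4351 /7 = -621.57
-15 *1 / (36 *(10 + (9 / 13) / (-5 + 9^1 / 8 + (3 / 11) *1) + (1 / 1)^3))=-20605 / 534468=-0.04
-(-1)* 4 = 4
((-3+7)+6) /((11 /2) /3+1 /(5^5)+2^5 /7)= 1312500 /840667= 1.56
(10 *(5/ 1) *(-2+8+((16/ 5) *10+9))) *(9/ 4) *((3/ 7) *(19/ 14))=602775/ 196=3075.38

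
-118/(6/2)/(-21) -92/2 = -2780/63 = -44.13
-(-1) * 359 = 359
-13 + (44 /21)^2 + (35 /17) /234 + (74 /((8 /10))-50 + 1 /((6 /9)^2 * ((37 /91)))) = 39.43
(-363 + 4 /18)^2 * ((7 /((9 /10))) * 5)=3731078750 /729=5118077.85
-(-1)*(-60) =-60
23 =23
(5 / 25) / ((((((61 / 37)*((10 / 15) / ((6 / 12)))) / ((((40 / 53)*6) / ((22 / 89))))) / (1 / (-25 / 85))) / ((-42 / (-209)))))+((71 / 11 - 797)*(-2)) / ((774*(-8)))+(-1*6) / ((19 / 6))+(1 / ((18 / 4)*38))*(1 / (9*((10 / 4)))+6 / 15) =-425376090383 / 129439895805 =-3.29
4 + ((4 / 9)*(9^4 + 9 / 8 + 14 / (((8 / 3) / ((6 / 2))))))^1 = 5855 / 2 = 2927.50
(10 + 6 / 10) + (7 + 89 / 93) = 18.56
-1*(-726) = 726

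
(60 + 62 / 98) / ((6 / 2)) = 2971 / 147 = 20.21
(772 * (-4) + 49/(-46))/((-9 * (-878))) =-142097/363492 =-0.39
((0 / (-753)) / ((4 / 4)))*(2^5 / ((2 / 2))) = 0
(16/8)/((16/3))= 3/8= 0.38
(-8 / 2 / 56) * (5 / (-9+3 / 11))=55 / 1344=0.04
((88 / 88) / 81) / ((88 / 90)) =5 / 396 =0.01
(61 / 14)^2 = 18.98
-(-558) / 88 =279 / 44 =6.34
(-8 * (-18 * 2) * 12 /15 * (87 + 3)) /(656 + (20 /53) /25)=152640 /4829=31.61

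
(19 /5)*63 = 1197 /5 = 239.40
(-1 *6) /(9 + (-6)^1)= -2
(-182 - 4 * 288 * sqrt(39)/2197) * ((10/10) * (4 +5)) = -1638 - 10368 * sqrt(39)/2197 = -1667.47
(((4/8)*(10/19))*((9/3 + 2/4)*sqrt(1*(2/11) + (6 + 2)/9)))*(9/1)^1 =105*sqrt(1166)/418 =8.58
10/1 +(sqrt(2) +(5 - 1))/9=sqrt(2)/9 +94/9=10.60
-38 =-38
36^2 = 1296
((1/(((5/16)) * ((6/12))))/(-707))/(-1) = 32/3535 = 0.01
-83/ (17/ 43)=-3569/ 17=-209.94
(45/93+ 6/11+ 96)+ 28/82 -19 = 1095702/13981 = 78.37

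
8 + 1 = 9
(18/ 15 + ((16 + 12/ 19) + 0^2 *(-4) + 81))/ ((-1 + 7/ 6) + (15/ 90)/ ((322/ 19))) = 18139548/ 32395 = 559.95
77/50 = 1.54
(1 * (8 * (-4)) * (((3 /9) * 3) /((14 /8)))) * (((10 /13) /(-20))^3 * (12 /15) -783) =1100960704 /76895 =14317.72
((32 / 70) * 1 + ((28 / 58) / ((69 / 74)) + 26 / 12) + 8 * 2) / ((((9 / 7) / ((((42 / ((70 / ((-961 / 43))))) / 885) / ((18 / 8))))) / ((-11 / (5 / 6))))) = 37790014196 / 28555520625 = 1.32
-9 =-9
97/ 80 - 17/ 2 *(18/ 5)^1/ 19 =-121/ 304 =-0.40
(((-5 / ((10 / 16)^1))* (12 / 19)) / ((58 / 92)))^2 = 19501056 / 303601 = 64.23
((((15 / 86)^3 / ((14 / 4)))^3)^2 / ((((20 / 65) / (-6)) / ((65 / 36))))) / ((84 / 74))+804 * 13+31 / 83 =10452.37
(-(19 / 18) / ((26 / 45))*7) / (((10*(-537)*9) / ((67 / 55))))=8911 / 27644760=0.00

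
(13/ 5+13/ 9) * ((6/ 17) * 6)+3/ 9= 2269/ 255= 8.90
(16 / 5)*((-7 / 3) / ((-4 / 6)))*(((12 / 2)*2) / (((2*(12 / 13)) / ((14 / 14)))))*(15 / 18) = 182 / 3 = 60.67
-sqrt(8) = -2*sqrt(2) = -2.83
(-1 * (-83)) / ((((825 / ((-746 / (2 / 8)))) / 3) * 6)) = -123836 / 825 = -150.10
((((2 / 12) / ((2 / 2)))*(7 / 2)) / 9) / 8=7 / 864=0.01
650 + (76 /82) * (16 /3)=654.94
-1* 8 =-8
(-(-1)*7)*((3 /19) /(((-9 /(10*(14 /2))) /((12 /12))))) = -490 /57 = -8.60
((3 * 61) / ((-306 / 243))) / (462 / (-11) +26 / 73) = 360693 / 103360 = 3.49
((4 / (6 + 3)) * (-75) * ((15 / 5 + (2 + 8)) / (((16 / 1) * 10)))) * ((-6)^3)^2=-126360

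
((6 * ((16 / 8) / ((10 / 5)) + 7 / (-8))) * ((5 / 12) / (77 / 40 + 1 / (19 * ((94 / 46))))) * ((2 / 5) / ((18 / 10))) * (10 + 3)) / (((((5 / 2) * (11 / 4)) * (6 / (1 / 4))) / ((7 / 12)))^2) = 568841 / 98343861264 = 0.00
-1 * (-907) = 907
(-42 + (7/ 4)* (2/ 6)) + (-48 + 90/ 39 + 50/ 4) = -11639/ 156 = -74.61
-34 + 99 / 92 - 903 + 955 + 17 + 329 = 33587 / 92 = 365.08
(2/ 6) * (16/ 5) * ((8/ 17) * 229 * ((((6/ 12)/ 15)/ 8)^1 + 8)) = 207016/ 225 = 920.07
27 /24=1.12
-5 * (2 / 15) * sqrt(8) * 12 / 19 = -16 * sqrt(2) / 19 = -1.19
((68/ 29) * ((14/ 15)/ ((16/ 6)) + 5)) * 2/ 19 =3638/ 2755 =1.32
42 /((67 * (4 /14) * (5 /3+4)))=441 /1139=0.39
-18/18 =-1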